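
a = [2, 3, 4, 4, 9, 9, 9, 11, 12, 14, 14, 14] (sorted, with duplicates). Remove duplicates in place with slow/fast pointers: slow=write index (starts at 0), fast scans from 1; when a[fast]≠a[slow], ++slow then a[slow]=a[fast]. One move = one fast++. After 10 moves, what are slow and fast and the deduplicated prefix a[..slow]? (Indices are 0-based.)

slow=6, fast=11, prefix=[2, 3, 4, 9, 11, 12, 14]

(s=0,f=1) a[fast]=3≠a[slow]=2 write a[1]=3 → slow++,fast++
(s=1,f=2) a[fast]=4≠a[slow]=3 write a[2]=4 → slow++,fast++
(s=2,f=3) a[fast]=4=a[slow] dup → fast++
(s=2,f=4) a[fast]=9≠a[slow]=4 write a[3]=9 → slow++,fast++
(s=3,f=5) a[fast]=9=a[slow] dup → fast++
(s=3,f=6) a[fast]=9=a[slow] dup → fast++
(s=3,f=7) a[fast]=11≠a[slow]=9 write a[4]=11 → slow++,fast++
(s=4,f=8) a[fast]=12≠a[slow]=11 write a[5]=12 → slow++,fast++
(s=5,f=9) a[fast]=14≠a[slow]=12 write a[6]=14 → slow++,fast++
(s=6,f=10) a[fast]=14=a[slow] dup → fast++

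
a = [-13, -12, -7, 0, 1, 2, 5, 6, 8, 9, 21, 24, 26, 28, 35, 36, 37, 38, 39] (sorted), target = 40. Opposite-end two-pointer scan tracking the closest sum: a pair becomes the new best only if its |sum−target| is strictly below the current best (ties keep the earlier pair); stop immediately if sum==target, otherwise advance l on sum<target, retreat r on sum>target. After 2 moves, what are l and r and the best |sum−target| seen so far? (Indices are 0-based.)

[0,18] -13+39=26 d=14 * → l++
[1,18] -12+39=27 d=13 * → l++

l=2, r=18, best |Δ|=13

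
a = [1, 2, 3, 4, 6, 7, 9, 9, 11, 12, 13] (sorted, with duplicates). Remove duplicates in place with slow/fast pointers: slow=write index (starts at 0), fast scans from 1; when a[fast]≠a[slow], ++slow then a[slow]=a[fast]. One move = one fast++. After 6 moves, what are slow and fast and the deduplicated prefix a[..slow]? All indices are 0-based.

slow=6, fast=7, prefix=[1, 2, 3, 4, 6, 7, 9]

(s=0,f=1) a[fast]=2≠a[slow]=1 write a[1]=2 → slow++,fast++
(s=1,f=2) a[fast]=3≠a[slow]=2 write a[2]=3 → slow++,fast++
(s=2,f=3) a[fast]=4≠a[slow]=3 write a[3]=4 → slow++,fast++
(s=3,f=4) a[fast]=6≠a[slow]=4 write a[4]=6 → slow++,fast++
(s=4,f=5) a[fast]=7≠a[slow]=6 write a[5]=7 → slow++,fast++
(s=5,f=6) a[fast]=9≠a[slow]=7 write a[6]=9 → slow++,fast++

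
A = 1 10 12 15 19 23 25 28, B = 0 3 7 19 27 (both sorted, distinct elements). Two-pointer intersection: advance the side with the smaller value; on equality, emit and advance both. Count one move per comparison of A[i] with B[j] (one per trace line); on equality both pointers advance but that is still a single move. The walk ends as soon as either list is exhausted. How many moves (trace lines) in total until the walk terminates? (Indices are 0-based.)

11 moves

i=0 j=0: 1>0, j++
i=0 j=1: 1<3, i++
i=1 j=1: 10>3, j++
i=1 j=2: 10>7, j++
i=1 j=3: 10<19, i++
i=2 j=3: 12<19, i++
i=3 j=3: 15<19, i++
i=4 j=3: 19==19 emit, i++,j++
i=5 j=4: 23<27, i++
i=6 j=4: 25<27, i++
i=7 j=4: 28>27, j++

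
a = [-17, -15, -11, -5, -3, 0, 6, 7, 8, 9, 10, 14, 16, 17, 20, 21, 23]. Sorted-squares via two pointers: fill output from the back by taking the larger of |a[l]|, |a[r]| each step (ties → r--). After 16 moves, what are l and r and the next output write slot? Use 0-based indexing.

l=5, r=5, next write slot=0

l=0 r=16: |-17|<=|23| out[16]=529, r--
l=0 r=15: |-17|<=|21| out[15]=441, r--
l=0 r=14: |-17|<=|20| out[14]=400, r--
l=0 r=13: |-17|<=|17| out[13]=289, r--
l=0 r=12: |-17|>|16| out[12]=289, l++
l=1 r=12: |-15|<=|16| out[11]=256, r--
l=1 r=11: |-15|>|14| out[10]=225, l++
l=2 r=11: |-11|<=|14| out[9]=196, r--
l=2 r=10: |-11|>|10| out[8]=121, l++
l=3 r=10: |-5|<=|10| out[7]=100, r--
l=3 r=9: |-5|<=|9| out[6]=81, r--
l=3 r=8: |-5|<=|8| out[5]=64, r--
l=3 r=7: |-5|<=|7| out[4]=49, r--
l=3 r=6: |-5|<=|6| out[3]=36, r--
l=3 r=5: |-5|>|0| out[2]=25, l++
l=4 r=5: |-3|>|0| out[1]=9, l++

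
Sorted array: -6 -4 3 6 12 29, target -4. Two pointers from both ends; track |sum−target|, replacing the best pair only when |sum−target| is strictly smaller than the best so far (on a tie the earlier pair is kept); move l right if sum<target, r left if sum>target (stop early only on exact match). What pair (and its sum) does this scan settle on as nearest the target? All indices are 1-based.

[1,6] -6+29=23 d=27 * → r--
[1,5] -6+12=6 d=10 * → r--
[1,4] -6+6=0 d=4 * → r--
[1,3] -6+3=-3 d=1 * → r--
[1,2] -6+-4=-10 d=6 → l++

pair (-6, 3) with sum -3 (|Δ|=1)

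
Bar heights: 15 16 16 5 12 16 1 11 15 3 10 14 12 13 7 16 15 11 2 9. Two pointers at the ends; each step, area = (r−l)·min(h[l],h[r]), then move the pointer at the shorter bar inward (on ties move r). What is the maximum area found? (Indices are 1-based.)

[1,20] min(15,9)*19=171 best=171 * → r--
[1,19] min(15,2)*18=36 best=171 → r--
[1,18] min(15,11)*17=187 best=187 * → r--
[1,17] min(15,15)*16=240 best=240 * → r--
[1,16] min(15,16)*15=225 best=240 → l++
[2,16] min(16,16)*14=224 best=240 → r--
[2,15] min(16,7)*13=91 best=240 → r--
[2,14] min(16,13)*12=156 best=240 → r--
[2,13] min(16,12)*11=132 best=240 → r--
[2,12] min(16,14)*10=140 best=240 → r--
[2,11] min(16,10)*9=90 best=240 → r--
[2,10] min(16,3)*8=24 best=240 → r--
[2,9] min(16,15)*7=105 best=240 → r--
[2,8] min(16,11)*6=66 best=240 → r--
[2,7] min(16,1)*5=5 best=240 → r--
[2,6] min(16,16)*4=64 best=240 → r--
[2,5] min(16,12)*3=36 best=240 → r--
[2,4] min(16,5)*2=10 best=240 → r--
[2,3] min(16,16)*1=16 best=240 → r--

max area = 240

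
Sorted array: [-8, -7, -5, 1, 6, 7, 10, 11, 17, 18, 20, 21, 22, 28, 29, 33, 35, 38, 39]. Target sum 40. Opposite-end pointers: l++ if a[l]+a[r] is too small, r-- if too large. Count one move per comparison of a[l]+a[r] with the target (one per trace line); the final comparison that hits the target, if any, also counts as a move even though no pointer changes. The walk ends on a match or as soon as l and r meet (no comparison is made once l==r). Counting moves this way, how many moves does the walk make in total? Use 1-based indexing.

4 moves

l=1 r=19: -8+39=31 <40, l++
l=2 r=19: -7+39=32 <40, l++
l=3 r=19: -5+39=34 <40, l++
l=4 r=19: 1+39=40, found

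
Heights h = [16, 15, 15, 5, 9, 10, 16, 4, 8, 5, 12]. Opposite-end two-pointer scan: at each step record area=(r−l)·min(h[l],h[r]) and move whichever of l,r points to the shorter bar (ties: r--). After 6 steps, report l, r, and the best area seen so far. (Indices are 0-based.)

l=0, r=4, best area=120

[0,10] min(16,12)*10=120 best=120 * → r--
[0,9] min(16,5)*9=45 best=120 → r--
[0,8] min(16,8)*8=64 best=120 → r--
[0,7] min(16,4)*7=28 best=120 → r--
[0,6] min(16,16)*6=96 best=120 → r--
[0,5] min(16,10)*5=50 best=120 → r--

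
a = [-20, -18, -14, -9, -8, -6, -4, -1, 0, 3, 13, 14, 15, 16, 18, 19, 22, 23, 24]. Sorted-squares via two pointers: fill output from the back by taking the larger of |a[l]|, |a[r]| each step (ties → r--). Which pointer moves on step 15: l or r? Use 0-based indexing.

l

[0,18] |-20|<=|24| out[18]=576 → r--
[0,17] |-20|<=|23| out[17]=529 → r--
[0,16] |-20|<=|22| out[16]=484 → r--
[0,15] |-20|>|19| out[15]=400 → l++
[1,15] |-18|<=|19| out[14]=361 → r--
[1,14] |-18|<=|18| out[13]=324 → r--
[1,13] |-18|>|16| out[12]=324 → l++
[2,13] |-14|<=|16| out[11]=256 → r--
[2,12] |-14|<=|15| out[10]=225 → r--
[2,11] |-14|<=|14| out[9]=196 → r--
[2,10] |-14|>|13| out[8]=196 → l++
[3,10] |-9|<=|13| out[7]=169 → r--
[3,9] |-9|>|3| out[6]=81 → l++
[4,9] |-8|>|3| out[5]=64 → l++
[5,9] |-6|>|3| out[4]=36 → l++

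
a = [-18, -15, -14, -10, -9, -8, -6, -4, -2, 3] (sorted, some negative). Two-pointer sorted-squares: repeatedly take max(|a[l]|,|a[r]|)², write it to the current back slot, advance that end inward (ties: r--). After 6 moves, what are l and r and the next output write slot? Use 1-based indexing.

l=7, r=10, next write slot=4

l=1 r=10: |-18|>|3| out[10]=324, l++
l=2 r=10: |-15|>|3| out[9]=225, l++
l=3 r=10: |-14|>|3| out[8]=196, l++
l=4 r=10: |-10|>|3| out[7]=100, l++
l=5 r=10: |-9|>|3| out[6]=81, l++
l=6 r=10: |-8|>|3| out[5]=64, l++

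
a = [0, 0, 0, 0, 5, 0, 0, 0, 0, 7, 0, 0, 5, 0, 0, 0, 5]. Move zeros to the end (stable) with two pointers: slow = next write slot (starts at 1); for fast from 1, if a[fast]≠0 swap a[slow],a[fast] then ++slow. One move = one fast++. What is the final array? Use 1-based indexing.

slow=1 fast=1: a[fast]=0, fast++
slow=1 fast=2: a[fast]=0, fast++
slow=1 fast=3: a[fast]=0, fast++
slow=1 fast=4: a[fast]=0, fast++
slow=1 fast=5: a[fast]=5≠0 swap→a[1]=5, slow++,fast++
slow=2 fast=6: a[fast]=0, fast++
slow=2 fast=7: a[fast]=0, fast++
slow=2 fast=8: a[fast]=0, fast++
slow=2 fast=9: a[fast]=0, fast++
slow=2 fast=10: a[fast]=7≠0 swap→a[2]=7, slow++,fast++
slow=3 fast=11: a[fast]=0, fast++
slow=3 fast=12: a[fast]=0, fast++
slow=3 fast=13: a[fast]=5≠0 swap→a[3]=5, slow++,fast++
slow=4 fast=14: a[fast]=0, fast++
slow=4 fast=15: a[fast]=0, fast++
slow=4 fast=16: a[fast]=0, fast++
slow=4 fast=17: a[fast]=5≠0 swap→a[4]=5, slow++,fast++

[5, 7, 5, 5, 0, 0, 0, 0, 0, 0, 0, 0, 0, 0, 0, 0, 0]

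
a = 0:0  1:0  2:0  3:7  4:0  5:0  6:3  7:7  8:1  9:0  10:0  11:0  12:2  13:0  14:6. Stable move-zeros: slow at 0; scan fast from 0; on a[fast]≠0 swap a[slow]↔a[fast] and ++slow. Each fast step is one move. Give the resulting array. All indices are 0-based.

slow=0 fast=0: a[fast]=0, fast++
slow=0 fast=1: a[fast]=0, fast++
slow=0 fast=2: a[fast]=0, fast++
slow=0 fast=3: a[fast]=7≠0 swap→a[0]=7, slow++,fast++
slow=1 fast=4: a[fast]=0, fast++
slow=1 fast=5: a[fast]=0, fast++
slow=1 fast=6: a[fast]=3≠0 swap→a[1]=3, slow++,fast++
slow=2 fast=7: a[fast]=7≠0 swap→a[2]=7, slow++,fast++
slow=3 fast=8: a[fast]=1≠0 swap→a[3]=1, slow++,fast++
slow=4 fast=9: a[fast]=0, fast++
slow=4 fast=10: a[fast]=0, fast++
slow=4 fast=11: a[fast]=0, fast++
slow=4 fast=12: a[fast]=2≠0 swap→a[4]=2, slow++,fast++
slow=5 fast=13: a[fast]=0, fast++
slow=5 fast=14: a[fast]=6≠0 swap→a[5]=6, slow++,fast++

[7, 3, 7, 1, 2, 6, 0, 0, 0, 0, 0, 0, 0, 0, 0]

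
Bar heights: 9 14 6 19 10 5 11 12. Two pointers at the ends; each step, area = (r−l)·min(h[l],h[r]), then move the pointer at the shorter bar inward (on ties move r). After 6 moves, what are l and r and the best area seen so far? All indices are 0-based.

[0,7] min(9,12)*7=63 best=63 * → l++
[1,7] min(14,12)*6=72 best=72 * → r--
[1,6] min(14,11)*5=55 best=72 → r--
[1,5] min(14,5)*4=20 best=72 → r--
[1,4] min(14,10)*3=30 best=72 → r--
[1,3] min(14,19)*2=28 best=72 → l++

l=2, r=3, best area=72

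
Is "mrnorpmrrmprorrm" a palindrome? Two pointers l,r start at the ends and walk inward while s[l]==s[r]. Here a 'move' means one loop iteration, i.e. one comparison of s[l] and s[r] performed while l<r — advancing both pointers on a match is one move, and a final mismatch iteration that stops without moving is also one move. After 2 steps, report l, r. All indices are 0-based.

l=0 r=15: 'm'=='m', l++,r--
l=1 r=14: 'r'=='r', l++,r--

l=2, r=13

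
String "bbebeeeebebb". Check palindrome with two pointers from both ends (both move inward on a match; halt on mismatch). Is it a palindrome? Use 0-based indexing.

palindrome

[0,11] 'b'=='b' → l++,r--
[1,10] 'b'=='b' → l++,r--
[2,9] 'e'=='e' → l++,r--
[3,8] 'b'=='b' → l++,r--
[4,7] 'e'=='e' → l++,r--
[5,6] 'e'=='e' → l++,r--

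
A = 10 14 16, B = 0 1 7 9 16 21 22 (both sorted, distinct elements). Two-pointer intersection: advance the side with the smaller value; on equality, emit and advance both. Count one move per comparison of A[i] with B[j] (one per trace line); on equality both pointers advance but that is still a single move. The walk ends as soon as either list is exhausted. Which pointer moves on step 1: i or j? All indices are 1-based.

j

[i=1,j=1] 10>0 → j++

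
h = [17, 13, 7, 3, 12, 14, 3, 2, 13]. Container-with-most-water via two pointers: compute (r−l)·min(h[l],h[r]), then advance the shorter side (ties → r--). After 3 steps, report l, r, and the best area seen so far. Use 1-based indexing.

[1,9] min(17,13)*8=104 best=104 * → r--
[1,8] min(17,2)*7=14 best=104 → r--
[1,7] min(17,3)*6=18 best=104 → r--

l=1, r=6, best area=104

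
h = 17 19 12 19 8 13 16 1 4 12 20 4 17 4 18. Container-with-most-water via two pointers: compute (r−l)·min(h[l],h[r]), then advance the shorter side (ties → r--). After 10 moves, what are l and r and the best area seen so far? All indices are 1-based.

l=7, r=11, best area=238

l=1 r=15: min(17,18)*14=238 best=238 *, l++
l=2 r=15: min(19,18)*13=234 best=238, r--
l=2 r=14: min(19,4)*12=48 best=238, r--
l=2 r=13: min(19,17)*11=187 best=238, r--
l=2 r=12: min(19,4)*10=40 best=238, r--
l=2 r=11: min(19,20)*9=171 best=238, l++
l=3 r=11: min(12,20)*8=96 best=238, l++
l=4 r=11: min(19,20)*7=133 best=238, l++
l=5 r=11: min(8,20)*6=48 best=238, l++
l=6 r=11: min(13,20)*5=65 best=238, l++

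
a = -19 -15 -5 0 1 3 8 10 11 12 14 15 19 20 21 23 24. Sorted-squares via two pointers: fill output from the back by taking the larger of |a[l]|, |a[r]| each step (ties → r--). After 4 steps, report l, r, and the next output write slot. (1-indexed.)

l=1, r=13, next write slot=13

[1,17] |-19|<=|24| out[17]=576 → r--
[1,16] |-19|<=|23| out[16]=529 → r--
[1,15] |-19|<=|21| out[15]=441 → r--
[1,14] |-19|<=|20| out[14]=400 → r--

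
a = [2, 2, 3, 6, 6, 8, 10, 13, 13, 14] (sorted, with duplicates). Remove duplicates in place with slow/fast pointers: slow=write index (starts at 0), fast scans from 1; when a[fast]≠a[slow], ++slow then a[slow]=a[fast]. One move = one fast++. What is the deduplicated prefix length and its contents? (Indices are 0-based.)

length 7; prefix = [2, 3, 6, 8, 10, 13, 14]

(s=0,f=1) a[fast]=2=a[slow] dup → fast++
(s=0,f=2) a[fast]=3≠a[slow]=2 write a[1]=3 → slow++,fast++
(s=1,f=3) a[fast]=6≠a[slow]=3 write a[2]=6 → slow++,fast++
(s=2,f=4) a[fast]=6=a[slow] dup → fast++
(s=2,f=5) a[fast]=8≠a[slow]=6 write a[3]=8 → slow++,fast++
(s=3,f=6) a[fast]=10≠a[slow]=8 write a[4]=10 → slow++,fast++
(s=4,f=7) a[fast]=13≠a[slow]=10 write a[5]=13 → slow++,fast++
(s=5,f=8) a[fast]=13=a[slow] dup → fast++
(s=5,f=9) a[fast]=14≠a[slow]=13 write a[6]=14 → slow++,fast++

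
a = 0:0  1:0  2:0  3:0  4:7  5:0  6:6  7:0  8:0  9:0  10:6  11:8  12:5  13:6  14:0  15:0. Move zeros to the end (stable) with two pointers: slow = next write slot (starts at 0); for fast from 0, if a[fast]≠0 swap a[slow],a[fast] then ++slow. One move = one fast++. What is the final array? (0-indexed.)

[7, 6, 6, 8, 5, 6, 0, 0, 0, 0, 0, 0, 0, 0, 0, 0]

slow=0 fast=0: a[fast]=0, fast++
slow=0 fast=1: a[fast]=0, fast++
slow=0 fast=2: a[fast]=0, fast++
slow=0 fast=3: a[fast]=0, fast++
slow=0 fast=4: a[fast]=7≠0 swap→a[0]=7, slow++,fast++
slow=1 fast=5: a[fast]=0, fast++
slow=1 fast=6: a[fast]=6≠0 swap→a[1]=6, slow++,fast++
slow=2 fast=7: a[fast]=0, fast++
slow=2 fast=8: a[fast]=0, fast++
slow=2 fast=9: a[fast]=0, fast++
slow=2 fast=10: a[fast]=6≠0 swap→a[2]=6, slow++,fast++
slow=3 fast=11: a[fast]=8≠0 swap→a[3]=8, slow++,fast++
slow=4 fast=12: a[fast]=5≠0 swap→a[4]=5, slow++,fast++
slow=5 fast=13: a[fast]=6≠0 swap→a[5]=6, slow++,fast++
slow=6 fast=14: a[fast]=0, fast++
slow=6 fast=15: a[fast]=0, fast++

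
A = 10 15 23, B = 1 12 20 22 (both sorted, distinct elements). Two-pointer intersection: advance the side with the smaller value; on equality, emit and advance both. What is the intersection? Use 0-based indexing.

intersection = []

i=0 j=0: 10>1, j++
i=0 j=1: 10<12, i++
i=1 j=1: 15>12, j++
i=1 j=2: 15<20, i++
i=2 j=2: 23>20, j++
i=2 j=3: 23>22, j++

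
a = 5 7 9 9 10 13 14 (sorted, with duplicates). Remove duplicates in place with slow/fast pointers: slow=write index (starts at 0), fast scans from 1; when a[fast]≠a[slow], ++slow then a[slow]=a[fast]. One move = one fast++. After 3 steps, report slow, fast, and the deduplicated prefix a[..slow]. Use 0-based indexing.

slow=0 fast=1: a[fast]=7≠a[slow]=5 write a[1]=7, slow++,fast++
slow=1 fast=2: a[fast]=9≠a[slow]=7 write a[2]=9, slow++,fast++
slow=2 fast=3: a[fast]=9=a[slow] dup, fast++

slow=2, fast=4, prefix=[5, 7, 9]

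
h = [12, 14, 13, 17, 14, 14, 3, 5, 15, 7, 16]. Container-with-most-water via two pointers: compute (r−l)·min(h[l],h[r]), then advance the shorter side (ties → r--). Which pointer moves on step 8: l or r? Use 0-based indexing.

r

l=0 r=10: min(12,16)*10=120 best=120 *, l++
l=1 r=10: min(14,16)*9=126 best=126 *, l++
l=2 r=10: min(13,16)*8=104 best=126, l++
l=3 r=10: min(17,16)*7=112 best=126, r--
l=3 r=9: min(17,7)*6=42 best=126, r--
l=3 r=8: min(17,15)*5=75 best=126, r--
l=3 r=7: min(17,5)*4=20 best=126, r--
l=3 r=6: min(17,3)*3=9 best=126, r--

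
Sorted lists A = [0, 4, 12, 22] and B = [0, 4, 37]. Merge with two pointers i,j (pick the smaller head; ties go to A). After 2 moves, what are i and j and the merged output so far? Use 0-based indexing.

i=1, j=1, merged so far=[0, 0]

[i=0,j=0] A[i]=0<=B[j]=0 take 0 → i++
[i=1,j=0] A[i]=4>B[j]=0 take 0 → j++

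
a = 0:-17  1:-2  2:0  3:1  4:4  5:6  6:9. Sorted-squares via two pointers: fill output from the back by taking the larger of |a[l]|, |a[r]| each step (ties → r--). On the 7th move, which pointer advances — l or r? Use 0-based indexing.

r

[0,6] |-17|>|9| out[6]=289 → l++
[1,6] |-2|<=|9| out[5]=81 → r--
[1,5] |-2|<=|6| out[4]=36 → r--
[1,4] |-2|<=|4| out[3]=16 → r--
[1,3] |-2|>|1| out[2]=4 → l++
[2,3] |0|<=|1| out[1]=1 → r--
[2,2] |0|<=|0| out[0]=0 → r--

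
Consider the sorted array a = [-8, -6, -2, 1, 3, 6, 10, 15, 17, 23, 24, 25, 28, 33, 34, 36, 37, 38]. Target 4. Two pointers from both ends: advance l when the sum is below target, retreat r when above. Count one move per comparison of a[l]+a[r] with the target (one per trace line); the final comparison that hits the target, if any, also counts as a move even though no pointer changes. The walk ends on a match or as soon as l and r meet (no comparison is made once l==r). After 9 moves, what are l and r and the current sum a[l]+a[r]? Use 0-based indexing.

[0,17] -8+38=30 >4 → r--
[0,16] -8+37=29 >4 → r--
[0,15] -8+36=28 >4 → r--
[0,14] -8+34=26 >4 → r--
[0,13] -8+33=25 >4 → r--
[0,12] -8+28=20 >4 → r--
[0,11] -8+25=17 >4 → r--
[0,10] -8+24=16 >4 → r--
[0,9] -8+23=15 >4 → r--

l=0, r=8, sum=9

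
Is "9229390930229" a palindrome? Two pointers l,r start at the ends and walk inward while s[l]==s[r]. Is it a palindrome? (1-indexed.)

not a palindrome (mismatch at 4,10)

[1,13] '9'=='9' → l++,r--
[2,12] '2'=='2' → l++,r--
[3,11] '2'=='2' → l++,r--
[4,10] '9'!='0' → stop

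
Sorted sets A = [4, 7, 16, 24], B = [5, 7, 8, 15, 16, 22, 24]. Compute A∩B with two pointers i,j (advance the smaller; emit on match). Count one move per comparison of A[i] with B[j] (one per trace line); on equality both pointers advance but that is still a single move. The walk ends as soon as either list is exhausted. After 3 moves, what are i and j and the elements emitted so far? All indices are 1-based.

[i=1,j=1] 4<5 → i++
[i=2,j=1] 7>5 → j++
[i=2,j=2] 7==7 emit → i++,j++

i=3, j=3, emitted=[7]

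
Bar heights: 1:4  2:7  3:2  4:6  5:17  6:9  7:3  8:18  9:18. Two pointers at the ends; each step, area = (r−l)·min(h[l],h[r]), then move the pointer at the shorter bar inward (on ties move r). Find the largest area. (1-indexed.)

l=1 r=9: min(4,18)*8=32 best=32 *, l++
l=2 r=9: min(7,18)*7=49 best=49 *, l++
l=3 r=9: min(2,18)*6=12 best=49, l++
l=4 r=9: min(6,18)*5=30 best=49, l++
l=5 r=9: min(17,18)*4=68 best=68 *, l++
l=6 r=9: min(9,18)*3=27 best=68, l++
l=7 r=9: min(3,18)*2=6 best=68, l++
l=8 r=9: min(18,18)*1=18 best=68, r--

max area = 68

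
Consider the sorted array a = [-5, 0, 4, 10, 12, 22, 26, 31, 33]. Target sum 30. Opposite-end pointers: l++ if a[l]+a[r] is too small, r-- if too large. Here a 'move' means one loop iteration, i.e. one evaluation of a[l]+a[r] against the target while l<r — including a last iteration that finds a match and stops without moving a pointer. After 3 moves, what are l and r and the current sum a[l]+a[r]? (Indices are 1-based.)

l=2, r=7, sum=26

[1,9] -5+33=28 <30 → l++
[2,9] 0+33=33 >30 → r--
[2,8] 0+31=31 >30 → r--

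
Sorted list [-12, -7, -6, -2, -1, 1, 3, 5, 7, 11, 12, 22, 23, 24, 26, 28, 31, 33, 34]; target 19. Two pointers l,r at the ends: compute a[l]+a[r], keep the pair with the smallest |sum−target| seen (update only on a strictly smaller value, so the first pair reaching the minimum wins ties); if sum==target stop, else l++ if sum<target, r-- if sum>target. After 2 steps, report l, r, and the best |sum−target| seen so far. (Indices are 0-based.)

l=0, r=16, best |Δ|=2

[0,18] -12+34=22 d=3 * → r--
[0,17] -12+33=21 d=2 * → r--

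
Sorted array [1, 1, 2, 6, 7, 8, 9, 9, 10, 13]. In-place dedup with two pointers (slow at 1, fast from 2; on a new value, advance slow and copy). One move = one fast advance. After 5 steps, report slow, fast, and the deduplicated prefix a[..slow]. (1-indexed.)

(s=1,f=2) a[fast]=1=a[slow] dup → fast++
(s=1,f=3) a[fast]=2≠a[slow]=1 write a[2]=2 → slow++,fast++
(s=2,f=4) a[fast]=6≠a[slow]=2 write a[3]=6 → slow++,fast++
(s=3,f=5) a[fast]=7≠a[slow]=6 write a[4]=7 → slow++,fast++
(s=4,f=6) a[fast]=8≠a[slow]=7 write a[5]=8 → slow++,fast++

slow=5, fast=7, prefix=[1, 2, 6, 7, 8]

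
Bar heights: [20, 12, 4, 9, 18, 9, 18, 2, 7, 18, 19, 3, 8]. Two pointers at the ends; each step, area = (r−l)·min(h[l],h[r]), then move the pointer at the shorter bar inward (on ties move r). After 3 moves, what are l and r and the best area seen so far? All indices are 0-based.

[0,12] min(20,8)*12=96 best=96 * → r--
[0,11] min(20,3)*11=33 best=96 → r--
[0,10] min(20,19)*10=190 best=190 * → r--

l=0, r=9, best area=190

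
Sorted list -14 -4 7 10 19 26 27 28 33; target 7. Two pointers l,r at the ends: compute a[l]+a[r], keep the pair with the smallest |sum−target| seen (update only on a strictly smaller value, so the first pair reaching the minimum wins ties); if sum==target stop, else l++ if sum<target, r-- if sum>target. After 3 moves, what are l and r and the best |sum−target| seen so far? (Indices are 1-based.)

l=1, r=6, best |Δ|=6

l=1 r=9: -14+33=19 d=12 *, r--
l=1 r=8: -14+28=14 d=7 *, r--
l=1 r=7: -14+27=13 d=6 *, r--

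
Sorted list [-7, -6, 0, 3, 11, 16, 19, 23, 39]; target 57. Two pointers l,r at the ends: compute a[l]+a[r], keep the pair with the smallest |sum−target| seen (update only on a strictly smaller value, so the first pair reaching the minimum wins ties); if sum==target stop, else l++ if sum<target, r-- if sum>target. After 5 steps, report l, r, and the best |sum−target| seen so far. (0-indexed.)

[0,8] -7+39=32 d=25 * → l++
[1,8] -6+39=33 d=24 * → l++
[2,8] 0+39=39 d=18 * → l++
[3,8] 3+39=42 d=15 * → l++
[4,8] 11+39=50 d=7 * → l++

l=5, r=8, best |Δ|=7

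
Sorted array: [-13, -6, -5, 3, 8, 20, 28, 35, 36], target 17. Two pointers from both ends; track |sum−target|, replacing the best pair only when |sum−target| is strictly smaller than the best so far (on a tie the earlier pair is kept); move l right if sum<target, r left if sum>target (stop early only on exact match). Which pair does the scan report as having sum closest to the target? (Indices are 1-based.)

pair (-13, 28) with sum 15 (|Δ|=2)

[1,9] -13+36=23 d=6 * → r--
[1,8] -13+35=22 d=5 * → r--
[1,7] -13+28=15 d=2 * → l++
[2,7] -6+28=22 d=5 → r--
[2,6] -6+20=14 d=3 → l++
[3,6] -5+20=15 d=2 → l++
[4,6] 3+20=23 d=6 → r--
[4,5] 3+8=11 d=6 → l++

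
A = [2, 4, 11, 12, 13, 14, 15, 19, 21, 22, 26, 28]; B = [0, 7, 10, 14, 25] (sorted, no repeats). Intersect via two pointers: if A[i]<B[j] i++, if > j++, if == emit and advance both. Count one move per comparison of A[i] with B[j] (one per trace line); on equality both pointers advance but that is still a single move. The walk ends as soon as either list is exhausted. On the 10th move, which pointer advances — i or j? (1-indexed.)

i=1 j=1: 2>0, j++
i=1 j=2: 2<7, i++
i=2 j=2: 4<7, i++
i=3 j=2: 11>7, j++
i=3 j=3: 11>10, j++
i=3 j=4: 11<14, i++
i=4 j=4: 12<14, i++
i=5 j=4: 13<14, i++
i=6 j=4: 14==14 emit, i++,j++
i=7 j=5: 15<25, i++

i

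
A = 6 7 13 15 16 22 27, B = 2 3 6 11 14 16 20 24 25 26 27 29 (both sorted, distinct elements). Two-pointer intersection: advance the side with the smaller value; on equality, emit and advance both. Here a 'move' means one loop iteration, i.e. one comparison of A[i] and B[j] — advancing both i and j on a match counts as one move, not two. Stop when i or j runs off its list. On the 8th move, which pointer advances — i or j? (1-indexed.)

i=1 j=1: 6>2, j++
i=1 j=2: 6>3, j++
i=1 j=3: 6==6 emit, i++,j++
i=2 j=4: 7<11, i++
i=3 j=4: 13>11, j++
i=3 j=5: 13<14, i++
i=4 j=5: 15>14, j++
i=4 j=6: 15<16, i++

i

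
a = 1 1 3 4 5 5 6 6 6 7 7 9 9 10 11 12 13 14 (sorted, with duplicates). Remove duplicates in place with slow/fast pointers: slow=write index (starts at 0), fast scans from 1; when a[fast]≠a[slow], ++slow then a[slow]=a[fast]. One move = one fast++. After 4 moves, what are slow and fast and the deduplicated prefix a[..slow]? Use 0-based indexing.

(s=0,f=1) a[fast]=1=a[slow] dup → fast++
(s=0,f=2) a[fast]=3≠a[slow]=1 write a[1]=3 → slow++,fast++
(s=1,f=3) a[fast]=4≠a[slow]=3 write a[2]=4 → slow++,fast++
(s=2,f=4) a[fast]=5≠a[slow]=4 write a[3]=5 → slow++,fast++

slow=3, fast=5, prefix=[1, 3, 4, 5]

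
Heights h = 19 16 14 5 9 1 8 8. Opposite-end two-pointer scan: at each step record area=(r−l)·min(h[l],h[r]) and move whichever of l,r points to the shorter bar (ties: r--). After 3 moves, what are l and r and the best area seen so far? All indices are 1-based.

[1,8] min(19,8)*7=56 best=56 * → r--
[1,7] min(19,8)*6=48 best=56 → r--
[1,6] min(19,1)*5=5 best=56 → r--

l=1, r=5, best area=56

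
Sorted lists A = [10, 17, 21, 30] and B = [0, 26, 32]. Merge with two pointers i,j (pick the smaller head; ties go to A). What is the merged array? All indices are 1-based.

[i=1,j=1] A[i]=10>B[j]=0 take 0 → j++
[i=1,j=2] A[i]=10<=B[j]=26 take 10 → i++
[i=2,j=2] A[i]=17<=B[j]=26 take 17 → i++
[i=3,j=2] A[i]=21<=B[j]=26 take 21 → i++
[i=4,j=2] A[i]=30>B[j]=26 take 26 → j++
[i=4,j=3] A[i]=30<=B[j]=32 take 30 → i++
[i=5,j=3] A done, take B[j]=32 → j++

[0, 10, 17, 21, 26, 30, 32]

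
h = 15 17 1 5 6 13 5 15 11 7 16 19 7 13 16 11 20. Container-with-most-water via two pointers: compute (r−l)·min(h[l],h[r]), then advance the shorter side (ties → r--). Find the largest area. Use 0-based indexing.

l=0 r=16: min(15,20)*16=240 best=240 *, l++
l=1 r=16: min(17,20)*15=255 best=255 *, l++
l=2 r=16: min(1,20)*14=14 best=255, l++
l=3 r=16: min(5,20)*13=65 best=255, l++
l=4 r=16: min(6,20)*12=72 best=255, l++
l=5 r=16: min(13,20)*11=143 best=255, l++
l=6 r=16: min(5,20)*10=50 best=255, l++
l=7 r=16: min(15,20)*9=135 best=255, l++
l=8 r=16: min(11,20)*8=88 best=255, l++
l=9 r=16: min(7,20)*7=49 best=255, l++
l=10 r=16: min(16,20)*6=96 best=255, l++
l=11 r=16: min(19,20)*5=95 best=255, l++
l=12 r=16: min(7,20)*4=28 best=255, l++
l=13 r=16: min(13,20)*3=39 best=255, l++
l=14 r=16: min(16,20)*2=32 best=255, l++
l=15 r=16: min(11,20)*1=11 best=255, l++

max area = 255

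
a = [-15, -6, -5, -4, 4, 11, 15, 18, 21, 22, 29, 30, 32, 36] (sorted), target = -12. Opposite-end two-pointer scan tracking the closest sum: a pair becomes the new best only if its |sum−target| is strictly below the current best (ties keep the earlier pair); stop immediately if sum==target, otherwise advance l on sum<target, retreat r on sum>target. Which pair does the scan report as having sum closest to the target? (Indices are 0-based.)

pair (-15, 4) with sum -11 (|Δ|=1)

[0,13] -15+36=21 d=33 * → r--
[0,12] -15+32=17 d=29 * → r--
[0,11] -15+30=15 d=27 * → r--
[0,10] -15+29=14 d=26 * → r--
[0,9] -15+22=7 d=19 * → r--
[0,8] -15+21=6 d=18 * → r--
[0,7] -15+18=3 d=15 * → r--
[0,6] -15+15=0 d=12 * → r--
[0,5] -15+11=-4 d=8 * → r--
[0,4] -15+4=-11 d=1 * → r--
[0,3] -15+-4=-19 d=7 → l++
[1,3] -6+-4=-10 d=2 → r--
[1,2] -6+-5=-11 d=1 → r--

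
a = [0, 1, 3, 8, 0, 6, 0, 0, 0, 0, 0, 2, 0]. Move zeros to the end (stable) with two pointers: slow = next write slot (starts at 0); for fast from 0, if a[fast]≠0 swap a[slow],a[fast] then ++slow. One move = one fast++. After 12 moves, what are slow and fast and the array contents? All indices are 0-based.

(s=0,f=0) a[fast]=0 → fast++
(s=0,f=1) a[fast]=1≠0 swap→a[0]=1 → slow++,fast++
(s=1,f=2) a[fast]=3≠0 swap→a[1]=3 → slow++,fast++
(s=2,f=3) a[fast]=8≠0 swap→a[2]=8 → slow++,fast++
(s=3,f=4) a[fast]=0 → fast++
(s=3,f=5) a[fast]=6≠0 swap→a[3]=6 → slow++,fast++
(s=4,f=6) a[fast]=0 → fast++
(s=4,f=7) a[fast]=0 → fast++
(s=4,f=8) a[fast]=0 → fast++
(s=4,f=9) a[fast]=0 → fast++
(s=4,f=10) a[fast]=0 → fast++
(s=4,f=11) a[fast]=2≠0 swap→a[4]=2 → slow++,fast++

slow=5, fast=12, a=[1, 3, 8, 6, 2, 0, 0, 0, 0, 0, 0, 0, 0]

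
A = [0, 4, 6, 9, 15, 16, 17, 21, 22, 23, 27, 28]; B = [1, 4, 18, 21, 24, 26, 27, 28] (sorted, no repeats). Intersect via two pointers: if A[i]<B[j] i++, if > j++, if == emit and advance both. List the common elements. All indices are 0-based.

intersection = [4, 21, 27, 28]

[i=0,j=0] 0<1 → i++
[i=1,j=0] 4>1 → j++
[i=1,j=1] 4==4 emit → i++,j++
[i=2,j=2] 6<18 → i++
[i=3,j=2] 9<18 → i++
[i=4,j=2] 15<18 → i++
[i=5,j=2] 16<18 → i++
[i=6,j=2] 17<18 → i++
[i=7,j=2] 21>18 → j++
[i=7,j=3] 21==21 emit → i++,j++
[i=8,j=4] 22<24 → i++
[i=9,j=4] 23<24 → i++
[i=10,j=4] 27>24 → j++
[i=10,j=5] 27>26 → j++
[i=10,j=6] 27==27 emit → i++,j++
[i=11,j=7] 28==28 emit → i++,j++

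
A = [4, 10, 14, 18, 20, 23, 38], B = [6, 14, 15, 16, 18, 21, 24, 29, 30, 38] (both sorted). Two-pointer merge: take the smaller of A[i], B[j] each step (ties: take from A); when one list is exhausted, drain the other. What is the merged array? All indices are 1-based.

[4, 6, 10, 14, 14, 15, 16, 18, 18, 20, 21, 23, 24, 29, 30, 38, 38]

[i=1,j=1] A[i]=4<=B[j]=6 take 4 → i++
[i=2,j=1] A[i]=10>B[j]=6 take 6 → j++
[i=2,j=2] A[i]=10<=B[j]=14 take 10 → i++
[i=3,j=2] A[i]=14<=B[j]=14 take 14 → i++
[i=4,j=2] A[i]=18>B[j]=14 take 14 → j++
[i=4,j=3] A[i]=18>B[j]=15 take 15 → j++
[i=4,j=4] A[i]=18>B[j]=16 take 16 → j++
[i=4,j=5] A[i]=18<=B[j]=18 take 18 → i++
[i=5,j=5] A[i]=20>B[j]=18 take 18 → j++
[i=5,j=6] A[i]=20<=B[j]=21 take 20 → i++
[i=6,j=6] A[i]=23>B[j]=21 take 21 → j++
[i=6,j=7] A[i]=23<=B[j]=24 take 23 → i++
[i=7,j=7] A[i]=38>B[j]=24 take 24 → j++
[i=7,j=8] A[i]=38>B[j]=29 take 29 → j++
[i=7,j=9] A[i]=38>B[j]=30 take 30 → j++
[i=7,j=10] A[i]=38<=B[j]=38 take 38 → i++
[i=8,j=10] A done, take B[j]=38 → j++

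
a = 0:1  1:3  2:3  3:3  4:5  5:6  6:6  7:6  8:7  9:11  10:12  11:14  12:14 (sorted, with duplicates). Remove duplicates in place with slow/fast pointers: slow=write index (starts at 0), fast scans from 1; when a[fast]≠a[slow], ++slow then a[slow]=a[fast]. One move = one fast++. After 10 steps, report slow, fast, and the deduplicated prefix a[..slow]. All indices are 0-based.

(s=0,f=1) a[fast]=3≠a[slow]=1 write a[1]=3 → slow++,fast++
(s=1,f=2) a[fast]=3=a[slow] dup → fast++
(s=1,f=3) a[fast]=3=a[slow] dup → fast++
(s=1,f=4) a[fast]=5≠a[slow]=3 write a[2]=5 → slow++,fast++
(s=2,f=5) a[fast]=6≠a[slow]=5 write a[3]=6 → slow++,fast++
(s=3,f=6) a[fast]=6=a[slow] dup → fast++
(s=3,f=7) a[fast]=6=a[slow] dup → fast++
(s=3,f=8) a[fast]=7≠a[slow]=6 write a[4]=7 → slow++,fast++
(s=4,f=9) a[fast]=11≠a[slow]=7 write a[5]=11 → slow++,fast++
(s=5,f=10) a[fast]=12≠a[slow]=11 write a[6]=12 → slow++,fast++

slow=6, fast=11, prefix=[1, 3, 5, 6, 7, 11, 12]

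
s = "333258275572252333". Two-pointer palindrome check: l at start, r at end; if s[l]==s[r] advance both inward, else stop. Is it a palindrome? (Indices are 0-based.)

l=0 r=17: '3'=='3', l++,r--
l=1 r=16: '3'=='3', l++,r--
l=2 r=15: '3'=='3', l++,r--
l=3 r=14: '2'=='2', l++,r--
l=4 r=13: '5'=='5', l++,r--
l=5 r=12: '8'!='2', stop

not a palindrome (mismatch at 5,12)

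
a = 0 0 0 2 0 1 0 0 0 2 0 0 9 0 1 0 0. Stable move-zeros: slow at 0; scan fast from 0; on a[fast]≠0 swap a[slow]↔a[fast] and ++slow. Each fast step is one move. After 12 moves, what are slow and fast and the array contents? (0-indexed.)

(s=0,f=0) a[fast]=0 → fast++
(s=0,f=1) a[fast]=0 → fast++
(s=0,f=2) a[fast]=0 → fast++
(s=0,f=3) a[fast]=2≠0 swap→a[0]=2 → slow++,fast++
(s=1,f=4) a[fast]=0 → fast++
(s=1,f=5) a[fast]=1≠0 swap→a[1]=1 → slow++,fast++
(s=2,f=6) a[fast]=0 → fast++
(s=2,f=7) a[fast]=0 → fast++
(s=2,f=8) a[fast]=0 → fast++
(s=2,f=9) a[fast]=2≠0 swap→a[2]=2 → slow++,fast++
(s=3,f=10) a[fast]=0 → fast++
(s=3,f=11) a[fast]=0 → fast++

slow=3, fast=12, a=[2, 1, 2, 0, 0, 0, 0, 0, 0, 0, 0, 0, 9, 0, 1, 0, 0]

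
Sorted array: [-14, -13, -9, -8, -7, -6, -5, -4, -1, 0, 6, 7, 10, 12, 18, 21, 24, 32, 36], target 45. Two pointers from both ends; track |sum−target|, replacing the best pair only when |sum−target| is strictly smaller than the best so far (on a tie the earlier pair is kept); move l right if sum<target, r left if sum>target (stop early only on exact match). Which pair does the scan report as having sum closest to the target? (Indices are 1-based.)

pair (21, 24) with sum 45 (|Δ|=0)

[1,19] -14+36=22 d=23 * → l++
[2,19] -13+36=23 d=22 * → l++
[3,19] -9+36=27 d=18 * → l++
[4,19] -8+36=28 d=17 * → l++
[5,19] -7+36=29 d=16 * → l++
[6,19] -6+36=30 d=15 * → l++
[7,19] -5+36=31 d=14 * → l++
[8,19] -4+36=32 d=13 * → l++
[9,19] -1+36=35 d=10 * → l++
[10,19] 0+36=36 d=9 * → l++
[11,19] 6+36=42 d=3 * → l++
[12,19] 7+36=43 d=2 * → l++
[13,19] 10+36=46 d=1 * → r--
[13,18] 10+32=42 d=3 → l++
[14,18] 12+32=44 d=1 → l++
[15,18] 18+32=50 d=5 → r--
[15,17] 18+24=42 d=3 → l++
[16,17] 21+24=45 d=0 * → stop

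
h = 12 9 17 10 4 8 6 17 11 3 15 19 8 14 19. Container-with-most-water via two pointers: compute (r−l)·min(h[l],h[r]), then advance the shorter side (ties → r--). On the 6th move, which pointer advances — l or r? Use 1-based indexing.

l

[1,15] min(12,19)*14=168 best=168 * → l++
[2,15] min(9,19)*13=117 best=168 → l++
[3,15] min(17,19)*12=204 best=204 * → l++
[4,15] min(10,19)*11=110 best=204 → l++
[5,15] min(4,19)*10=40 best=204 → l++
[6,15] min(8,19)*9=72 best=204 → l++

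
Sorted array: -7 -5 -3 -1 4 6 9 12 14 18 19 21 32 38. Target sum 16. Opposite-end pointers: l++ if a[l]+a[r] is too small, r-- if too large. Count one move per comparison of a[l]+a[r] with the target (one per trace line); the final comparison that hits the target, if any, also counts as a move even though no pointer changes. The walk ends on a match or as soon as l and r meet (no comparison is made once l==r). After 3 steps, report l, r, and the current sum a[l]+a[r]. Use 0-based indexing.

l=1, r=11, sum=16

l=0 r=13: -7+38=31 >16, r--
l=0 r=12: -7+32=25 >16, r--
l=0 r=11: -7+21=14 <16, l++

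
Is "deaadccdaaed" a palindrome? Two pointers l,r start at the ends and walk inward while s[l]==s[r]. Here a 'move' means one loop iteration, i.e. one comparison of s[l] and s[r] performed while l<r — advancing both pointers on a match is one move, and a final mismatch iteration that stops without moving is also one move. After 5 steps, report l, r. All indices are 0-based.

l=5, r=6

[0,11] 'd'=='d' → l++,r--
[1,10] 'e'=='e' → l++,r--
[2,9] 'a'=='a' → l++,r--
[3,8] 'a'=='a' → l++,r--
[4,7] 'd'=='d' → l++,r--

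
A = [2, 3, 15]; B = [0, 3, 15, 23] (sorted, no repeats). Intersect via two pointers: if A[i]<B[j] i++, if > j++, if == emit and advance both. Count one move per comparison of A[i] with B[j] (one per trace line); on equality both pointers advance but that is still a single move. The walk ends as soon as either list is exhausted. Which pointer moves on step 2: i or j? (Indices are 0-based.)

i=0 j=0: 2>0, j++
i=0 j=1: 2<3, i++

i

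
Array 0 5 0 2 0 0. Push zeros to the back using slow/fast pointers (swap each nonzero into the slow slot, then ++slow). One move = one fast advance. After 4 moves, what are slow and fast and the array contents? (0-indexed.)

(s=0,f=0) a[fast]=0 → fast++
(s=0,f=1) a[fast]=5≠0 swap→a[0]=5 → slow++,fast++
(s=1,f=2) a[fast]=0 → fast++
(s=1,f=3) a[fast]=2≠0 swap→a[1]=2 → slow++,fast++

slow=2, fast=4, a=[5, 2, 0, 0, 0, 0]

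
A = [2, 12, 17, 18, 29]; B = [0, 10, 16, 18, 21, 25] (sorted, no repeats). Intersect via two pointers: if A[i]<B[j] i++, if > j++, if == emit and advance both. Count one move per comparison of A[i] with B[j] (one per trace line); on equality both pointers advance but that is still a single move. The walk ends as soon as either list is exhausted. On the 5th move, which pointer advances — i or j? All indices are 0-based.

j

[i=0,j=0] 2>0 → j++
[i=0,j=1] 2<10 → i++
[i=1,j=1] 12>10 → j++
[i=1,j=2] 12<16 → i++
[i=2,j=2] 17>16 → j++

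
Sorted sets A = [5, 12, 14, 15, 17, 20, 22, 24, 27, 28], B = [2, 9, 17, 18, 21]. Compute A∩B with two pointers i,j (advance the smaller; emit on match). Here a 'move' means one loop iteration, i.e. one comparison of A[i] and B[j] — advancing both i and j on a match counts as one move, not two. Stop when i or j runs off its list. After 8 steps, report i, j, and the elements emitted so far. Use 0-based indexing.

i=5, j=4, emitted=[17]

i=0 j=0: 5>2, j++
i=0 j=1: 5<9, i++
i=1 j=1: 12>9, j++
i=1 j=2: 12<17, i++
i=2 j=2: 14<17, i++
i=3 j=2: 15<17, i++
i=4 j=2: 17==17 emit, i++,j++
i=5 j=3: 20>18, j++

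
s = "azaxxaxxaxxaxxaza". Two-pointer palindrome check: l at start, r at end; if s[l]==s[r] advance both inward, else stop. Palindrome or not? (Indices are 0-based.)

l=0 r=16: 'a'=='a', l++,r--
l=1 r=15: 'z'=='z', l++,r--
l=2 r=14: 'a'=='a', l++,r--
l=3 r=13: 'x'=='x', l++,r--
l=4 r=12: 'x'=='x', l++,r--
l=5 r=11: 'a'=='a', l++,r--
l=6 r=10: 'x'=='x', l++,r--
l=7 r=9: 'x'=='x', l++,r--

palindrome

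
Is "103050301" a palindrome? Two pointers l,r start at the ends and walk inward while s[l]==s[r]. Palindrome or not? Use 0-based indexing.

l=0 r=8: '1'=='1', l++,r--
l=1 r=7: '0'=='0', l++,r--
l=2 r=6: '3'=='3', l++,r--
l=3 r=5: '0'=='0', l++,r--

palindrome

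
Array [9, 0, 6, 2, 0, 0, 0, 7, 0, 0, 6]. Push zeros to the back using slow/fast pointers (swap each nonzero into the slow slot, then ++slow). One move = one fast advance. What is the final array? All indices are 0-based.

(s=0,f=0) a[fast]=9≠0 swap→a[0]=9 → slow++,fast++
(s=1,f=1) a[fast]=0 → fast++
(s=1,f=2) a[fast]=6≠0 swap→a[1]=6 → slow++,fast++
(s=2,f=3) a[fast]=2≠0 swap→a[2]=2 → slow++,fast++
(s=3,f=4) a[fast]=0 → fast++
(s=3,f=5) a[fast]=0 → fast++
(s=3,f=6) a[fast]=0 → fast++
(s=3,f=7) a[fast]=7≠0 swap→a[3]=7 → slow++,fast++
(s=4,f=8) a[fast]=0 → fast++
(s=4,f=9) a[fast]=0 → fast++
(s=4,f=10) a[fast]=6≠0 swap→a[4]=6 → slow++,fast++

[9, 6, 2, 7, 6, 0, 0, 0, 0, 0, 0]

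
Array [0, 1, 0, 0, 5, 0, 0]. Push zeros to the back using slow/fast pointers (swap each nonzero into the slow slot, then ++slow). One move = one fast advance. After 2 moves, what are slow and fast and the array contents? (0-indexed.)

slow=1, fast=2, a=[1, 0, 0, 0, 5, 0, 0]

(s=0,f=0) a[fast]=0 → fast++
(s=0,f=1) a[fast]=1≠0 swap→a[0]=1 → slow++,fast++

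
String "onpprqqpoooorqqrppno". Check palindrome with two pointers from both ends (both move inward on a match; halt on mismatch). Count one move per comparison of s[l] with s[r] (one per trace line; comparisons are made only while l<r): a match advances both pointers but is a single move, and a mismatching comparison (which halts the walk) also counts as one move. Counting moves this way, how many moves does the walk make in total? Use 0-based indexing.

[0,19] 'o'=='o' → l++,r--
[1,18] 'n'=='n' → l++,r--
[2,17] 'p'=='p' → l++,r--
[3,16] 'p'=='p' → l++,r--
[4,15] 'r'=='r' → l++,r--
[5,14] 'q'=='q' → l++,r--
[6,13] 'q'=='q' → l++,r--
[7,12] 'p'!='r' → stop

8 moves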